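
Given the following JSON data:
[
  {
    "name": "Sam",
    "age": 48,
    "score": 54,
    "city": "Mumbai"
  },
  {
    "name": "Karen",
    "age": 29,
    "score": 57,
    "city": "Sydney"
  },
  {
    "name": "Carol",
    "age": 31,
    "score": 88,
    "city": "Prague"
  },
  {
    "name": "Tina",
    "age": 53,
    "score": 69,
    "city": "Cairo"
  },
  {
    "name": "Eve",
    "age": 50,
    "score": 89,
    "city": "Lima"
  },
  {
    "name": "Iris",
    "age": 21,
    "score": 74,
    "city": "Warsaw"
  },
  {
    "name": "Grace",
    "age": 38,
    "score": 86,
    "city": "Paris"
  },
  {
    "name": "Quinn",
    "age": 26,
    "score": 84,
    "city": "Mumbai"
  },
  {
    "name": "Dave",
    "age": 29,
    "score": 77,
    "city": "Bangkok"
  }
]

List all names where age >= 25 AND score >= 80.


Checking both conditions:
  Sam (age=48, score=54) -> no
  Karen (age=29, score=57) -> no
  Carol (age=31, score=88) -> YES
  Tina (age=53, score=69) -> no
  Eve (age=50, score=89) -> YES
  Iris (age=21, score=74) -> no
  Grace (age=38, score=86) -> YES
  Quinn (age=26, score=84) -> YES
  Dave (age=29, score=77) -> no


ANSWER: Carol, Eve, Grace, Quinn


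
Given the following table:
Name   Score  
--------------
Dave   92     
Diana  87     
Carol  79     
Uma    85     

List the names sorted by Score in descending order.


Sorting by Score (descending):
  Dave: 92
  Diana: 87
  Uma: 85
  Carol: 79


ANSWER: Dave, Diana, Uma, Carol


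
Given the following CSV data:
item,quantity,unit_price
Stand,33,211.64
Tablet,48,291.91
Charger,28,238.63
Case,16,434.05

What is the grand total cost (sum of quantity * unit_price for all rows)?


Computing row totals:
  Stand: 33 * 211.64 = 6984.12
  Tablet: 48 * 291.91 = 14011.68
  Charger: 28 * 238.63 = 6681.64
  Case: 16 * 434.05 = 6944.8
Grand total = 6984.12 + 14011.68 + 6681.64 + 6944.8 = 34622.24

ANSWER: 34622.24


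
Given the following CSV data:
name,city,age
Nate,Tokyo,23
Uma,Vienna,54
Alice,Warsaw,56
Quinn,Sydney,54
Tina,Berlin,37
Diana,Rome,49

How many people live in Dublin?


Scanning city column for 'Dublin':
Total matches: 0

ANSWER: 0


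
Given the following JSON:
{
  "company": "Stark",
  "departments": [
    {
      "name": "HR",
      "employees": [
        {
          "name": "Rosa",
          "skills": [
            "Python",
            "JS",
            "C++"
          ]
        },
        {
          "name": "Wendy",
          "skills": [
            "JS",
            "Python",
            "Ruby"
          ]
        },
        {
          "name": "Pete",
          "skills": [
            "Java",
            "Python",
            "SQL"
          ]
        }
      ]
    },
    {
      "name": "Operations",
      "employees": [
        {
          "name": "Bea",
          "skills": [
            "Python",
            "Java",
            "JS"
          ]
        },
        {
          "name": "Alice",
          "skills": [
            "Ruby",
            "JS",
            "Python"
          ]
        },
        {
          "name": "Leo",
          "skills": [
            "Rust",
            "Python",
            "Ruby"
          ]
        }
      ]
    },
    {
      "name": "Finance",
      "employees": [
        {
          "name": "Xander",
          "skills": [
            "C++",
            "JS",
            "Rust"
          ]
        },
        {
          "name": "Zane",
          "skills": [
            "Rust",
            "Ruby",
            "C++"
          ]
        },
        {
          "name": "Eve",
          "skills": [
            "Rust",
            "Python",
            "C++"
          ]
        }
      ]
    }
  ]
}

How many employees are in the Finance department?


Path: departments[2].employees
Count: 3

ANSWER: 3


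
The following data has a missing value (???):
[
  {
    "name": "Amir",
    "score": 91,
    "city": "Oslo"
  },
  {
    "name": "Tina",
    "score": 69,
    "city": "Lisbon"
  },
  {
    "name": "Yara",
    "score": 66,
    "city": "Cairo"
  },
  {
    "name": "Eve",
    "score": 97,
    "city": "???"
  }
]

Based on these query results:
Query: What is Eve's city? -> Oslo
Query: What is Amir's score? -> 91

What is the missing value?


The missing value is Eve's city
From query: Eve's city = Oslo

ANSWER: Oslo


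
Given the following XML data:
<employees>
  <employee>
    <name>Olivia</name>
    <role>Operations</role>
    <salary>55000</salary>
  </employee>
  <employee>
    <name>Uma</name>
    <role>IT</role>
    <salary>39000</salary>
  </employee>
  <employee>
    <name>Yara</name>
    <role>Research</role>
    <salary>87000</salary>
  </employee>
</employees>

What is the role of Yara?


Searching for <employee> with <name>Yara</name>
Found at position 3
<role>Research</role>

ANSWER: Research


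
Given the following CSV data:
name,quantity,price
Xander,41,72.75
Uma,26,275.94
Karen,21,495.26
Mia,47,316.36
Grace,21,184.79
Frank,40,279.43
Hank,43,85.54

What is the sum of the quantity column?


Values in 'quantity' column:
  Row 1: 41
  Row 2: 26
  Row 3: 21
  Row 4: 47
  Row 5: 21
  Row 6: 40
  Row 7: 43
Sum = 41 + 26 + 21 + 47 + 21 + 40 + 43 = 239

ANSWER: 239


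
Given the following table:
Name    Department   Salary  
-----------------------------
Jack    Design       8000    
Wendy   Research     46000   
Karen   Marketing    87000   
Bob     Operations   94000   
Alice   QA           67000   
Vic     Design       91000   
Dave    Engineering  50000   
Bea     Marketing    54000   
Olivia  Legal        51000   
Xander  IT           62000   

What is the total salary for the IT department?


IT department members:
  Xander: 62000
Total = 62000 = 62000

ANSWER: 62000


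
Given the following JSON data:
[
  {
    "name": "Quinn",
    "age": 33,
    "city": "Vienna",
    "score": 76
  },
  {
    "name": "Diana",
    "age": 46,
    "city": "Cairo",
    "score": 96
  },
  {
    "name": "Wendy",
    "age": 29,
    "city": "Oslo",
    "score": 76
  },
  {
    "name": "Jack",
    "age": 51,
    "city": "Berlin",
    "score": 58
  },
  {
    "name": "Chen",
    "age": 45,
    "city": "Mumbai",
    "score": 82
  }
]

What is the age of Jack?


Looking up record where name = Jack
Record index: 3
Field 'age' = 51

ANSWER: 51


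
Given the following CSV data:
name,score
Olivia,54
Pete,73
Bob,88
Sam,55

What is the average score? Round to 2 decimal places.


Scores: 54, 73, 88, 55
Sum = 270
Count = 4
Average = 270 / 4 = 67.50

ANSWER: 67.50


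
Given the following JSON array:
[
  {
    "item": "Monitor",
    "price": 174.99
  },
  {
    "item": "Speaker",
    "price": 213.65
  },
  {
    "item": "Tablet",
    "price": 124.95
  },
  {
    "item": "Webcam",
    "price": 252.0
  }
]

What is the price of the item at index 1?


Array index 1 -> Speaker
price = 213.65

ANSWER: 213.65


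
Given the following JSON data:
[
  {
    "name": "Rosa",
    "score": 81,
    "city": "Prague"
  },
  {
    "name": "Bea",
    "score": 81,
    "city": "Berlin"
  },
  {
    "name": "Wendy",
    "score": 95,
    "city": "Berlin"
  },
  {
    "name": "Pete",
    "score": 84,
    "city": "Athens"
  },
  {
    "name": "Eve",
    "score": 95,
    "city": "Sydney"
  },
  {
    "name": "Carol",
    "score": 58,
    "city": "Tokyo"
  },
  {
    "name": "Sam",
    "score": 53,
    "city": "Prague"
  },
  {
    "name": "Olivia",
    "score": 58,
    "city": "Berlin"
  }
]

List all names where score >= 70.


Filtering records where score >= 70:
  Rosa (score=81) -> YES
  Bea (score=81) -> YES
  Wendy (score=95) -> YES
  Pete (score=84) -> YES
  Eve (score=95) -> YES
  Carol (score=58) -> no
  Sam (score=53) -> no
  Olivia (score=58) -> no


ANSWER: Rosa, Bea, Wendy, Pete, Eve


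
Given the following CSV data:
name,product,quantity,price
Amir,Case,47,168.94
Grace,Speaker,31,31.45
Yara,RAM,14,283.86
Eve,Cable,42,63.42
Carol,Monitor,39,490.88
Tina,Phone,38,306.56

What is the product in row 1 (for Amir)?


Row 1: Amir
Column 'product' = Case

ANSWER: Case


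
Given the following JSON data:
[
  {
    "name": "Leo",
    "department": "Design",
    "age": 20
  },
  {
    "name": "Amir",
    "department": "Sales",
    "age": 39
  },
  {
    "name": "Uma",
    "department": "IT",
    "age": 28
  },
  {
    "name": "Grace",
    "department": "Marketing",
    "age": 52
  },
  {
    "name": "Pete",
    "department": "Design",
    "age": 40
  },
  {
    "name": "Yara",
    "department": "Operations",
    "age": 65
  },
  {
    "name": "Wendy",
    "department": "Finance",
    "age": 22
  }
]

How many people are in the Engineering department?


Scanning records for department = Engineering
  No matches found
Count: 0

ANSWER: 0


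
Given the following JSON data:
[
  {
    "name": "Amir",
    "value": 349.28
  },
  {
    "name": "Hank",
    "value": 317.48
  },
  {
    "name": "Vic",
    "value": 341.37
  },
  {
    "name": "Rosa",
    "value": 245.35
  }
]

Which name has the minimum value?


Comparing values:
  Amir: 349.28
  Hank: 317.48
  Vic: 341.37
  Rosa: 245.35
Minimum: Rosa (245.35)

ANSWER: Rosa


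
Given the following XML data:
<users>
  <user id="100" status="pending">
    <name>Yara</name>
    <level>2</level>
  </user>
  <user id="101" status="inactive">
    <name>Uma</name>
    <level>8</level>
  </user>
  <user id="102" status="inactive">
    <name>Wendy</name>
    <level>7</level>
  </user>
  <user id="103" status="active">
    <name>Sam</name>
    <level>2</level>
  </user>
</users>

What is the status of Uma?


Finding user with name = Uma
user id="101" status="inactive"

ANSWER: inactive


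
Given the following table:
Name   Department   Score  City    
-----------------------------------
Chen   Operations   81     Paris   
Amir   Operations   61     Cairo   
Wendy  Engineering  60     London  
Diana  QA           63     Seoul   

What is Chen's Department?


Row 1: Chen
Department = Operations

ANSWER: Operations


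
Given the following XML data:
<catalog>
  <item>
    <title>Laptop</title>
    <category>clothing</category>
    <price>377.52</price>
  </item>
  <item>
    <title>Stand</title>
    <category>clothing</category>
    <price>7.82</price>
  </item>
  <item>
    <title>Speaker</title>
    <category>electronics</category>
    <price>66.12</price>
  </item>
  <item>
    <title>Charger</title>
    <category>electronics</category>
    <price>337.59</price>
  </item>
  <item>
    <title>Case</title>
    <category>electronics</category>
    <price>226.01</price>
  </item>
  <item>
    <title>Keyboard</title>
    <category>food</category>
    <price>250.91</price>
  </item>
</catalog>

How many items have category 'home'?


Scanning <item> elements for <category>home</category>:
Count: 0

ANSWER: 0


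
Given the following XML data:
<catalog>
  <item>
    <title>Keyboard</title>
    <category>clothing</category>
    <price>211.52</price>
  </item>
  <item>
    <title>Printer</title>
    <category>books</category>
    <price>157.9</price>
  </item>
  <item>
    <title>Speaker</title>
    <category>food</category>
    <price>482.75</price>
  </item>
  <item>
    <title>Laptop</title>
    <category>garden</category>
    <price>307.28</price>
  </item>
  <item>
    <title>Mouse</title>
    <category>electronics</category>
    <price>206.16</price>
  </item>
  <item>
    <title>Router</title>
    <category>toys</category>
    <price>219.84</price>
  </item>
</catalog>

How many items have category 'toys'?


Scanning <item> elements for <category>toys</category>:
  Item 6: Router -> MATCH
Count: 1

ANSWER: 1


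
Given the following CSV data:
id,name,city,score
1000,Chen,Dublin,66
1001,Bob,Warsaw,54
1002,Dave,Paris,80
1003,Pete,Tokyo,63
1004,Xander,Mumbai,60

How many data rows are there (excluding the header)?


Counting rows (excluding header):
Header: id,name,city,score
Data rows: 5

ANSWER: 5


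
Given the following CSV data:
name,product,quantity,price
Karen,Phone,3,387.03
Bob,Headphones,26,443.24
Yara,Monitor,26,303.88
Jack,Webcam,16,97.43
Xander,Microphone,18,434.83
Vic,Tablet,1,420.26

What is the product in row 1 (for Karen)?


Row 1: Karen
Column 'product' = Phone

ANSWER: Phone


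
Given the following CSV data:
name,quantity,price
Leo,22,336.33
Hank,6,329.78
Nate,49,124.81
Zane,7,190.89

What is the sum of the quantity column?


Values in 'quantity' column:
  Row 1: 22
  Row 2: 6
  Row 3: 49
  Row 4: 7
Sum = 22 + 6 + 49 + 7 = 84

ANSWER: 84


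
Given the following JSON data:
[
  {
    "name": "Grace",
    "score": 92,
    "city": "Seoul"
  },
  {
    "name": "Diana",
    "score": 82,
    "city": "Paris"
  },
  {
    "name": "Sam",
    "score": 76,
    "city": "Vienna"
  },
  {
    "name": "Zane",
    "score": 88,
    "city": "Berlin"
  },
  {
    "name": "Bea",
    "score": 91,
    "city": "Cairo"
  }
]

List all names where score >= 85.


Filtering records where score >= 85:
  Grace (score=92) -> YES
  Diana (score=82) -> no
  Sam (score=76) -> no
  Zane (score=88) -> YES
  Bea (score=91) -> YES


ANSWER: Grace, Zane, Bea


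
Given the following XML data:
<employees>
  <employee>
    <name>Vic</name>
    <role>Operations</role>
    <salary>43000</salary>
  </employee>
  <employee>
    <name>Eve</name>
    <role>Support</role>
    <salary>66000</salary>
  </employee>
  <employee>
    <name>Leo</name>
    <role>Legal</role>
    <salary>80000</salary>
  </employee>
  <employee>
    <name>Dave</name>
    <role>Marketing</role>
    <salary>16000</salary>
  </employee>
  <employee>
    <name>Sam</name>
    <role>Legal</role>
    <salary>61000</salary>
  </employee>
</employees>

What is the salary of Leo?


Searching for <employee> with <name>Leo</name>
Found at position 3
<salary>80000</salary>

ANSWER: 80000


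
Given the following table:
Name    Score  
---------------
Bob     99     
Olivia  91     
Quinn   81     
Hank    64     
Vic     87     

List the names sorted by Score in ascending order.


Sorting by Score (ascending):
  Hank: 64
  Quinn: 81
  Vic: 87
  Olivia: 91
  Bob: 99


ANSWER: Hank, Quinn, Vic, Olivia, Bob


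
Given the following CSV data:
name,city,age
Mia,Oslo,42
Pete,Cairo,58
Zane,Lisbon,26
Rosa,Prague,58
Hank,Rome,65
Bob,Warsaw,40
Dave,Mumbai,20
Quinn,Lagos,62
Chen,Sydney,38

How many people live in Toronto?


Scanning city column for 'Toronto':
Total matches: 0

ANSWER: 0


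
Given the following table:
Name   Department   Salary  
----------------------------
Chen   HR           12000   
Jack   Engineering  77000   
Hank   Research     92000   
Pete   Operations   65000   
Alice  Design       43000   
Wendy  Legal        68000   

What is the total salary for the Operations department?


Operations department members:
  Pete: 65000
Total = 65000 = 65000

ANSWER: 65000


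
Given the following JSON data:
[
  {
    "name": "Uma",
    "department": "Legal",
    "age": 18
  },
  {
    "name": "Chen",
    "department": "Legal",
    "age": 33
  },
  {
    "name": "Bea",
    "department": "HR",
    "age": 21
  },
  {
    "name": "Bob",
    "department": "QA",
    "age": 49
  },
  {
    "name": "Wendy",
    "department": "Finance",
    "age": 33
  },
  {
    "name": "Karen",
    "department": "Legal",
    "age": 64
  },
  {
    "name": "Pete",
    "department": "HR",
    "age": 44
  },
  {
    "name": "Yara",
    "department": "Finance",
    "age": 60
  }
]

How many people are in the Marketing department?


Scanning records for department = Marketing
  No matches found
Count: 0

ANSWER: 0


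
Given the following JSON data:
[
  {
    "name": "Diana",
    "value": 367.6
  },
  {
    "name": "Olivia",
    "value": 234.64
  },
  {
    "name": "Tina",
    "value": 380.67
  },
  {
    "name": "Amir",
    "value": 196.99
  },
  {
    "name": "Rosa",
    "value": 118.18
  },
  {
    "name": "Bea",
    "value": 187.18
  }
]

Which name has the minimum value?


Comparing values:
  Diana: 367.6
  Olivia: 234.64
  Tina: 380.67
  Amir: 196.99
  Rosa: 118.18
  Bea: 187.18
Minimum: Rosa (118.18)

ANSWER: Rosa


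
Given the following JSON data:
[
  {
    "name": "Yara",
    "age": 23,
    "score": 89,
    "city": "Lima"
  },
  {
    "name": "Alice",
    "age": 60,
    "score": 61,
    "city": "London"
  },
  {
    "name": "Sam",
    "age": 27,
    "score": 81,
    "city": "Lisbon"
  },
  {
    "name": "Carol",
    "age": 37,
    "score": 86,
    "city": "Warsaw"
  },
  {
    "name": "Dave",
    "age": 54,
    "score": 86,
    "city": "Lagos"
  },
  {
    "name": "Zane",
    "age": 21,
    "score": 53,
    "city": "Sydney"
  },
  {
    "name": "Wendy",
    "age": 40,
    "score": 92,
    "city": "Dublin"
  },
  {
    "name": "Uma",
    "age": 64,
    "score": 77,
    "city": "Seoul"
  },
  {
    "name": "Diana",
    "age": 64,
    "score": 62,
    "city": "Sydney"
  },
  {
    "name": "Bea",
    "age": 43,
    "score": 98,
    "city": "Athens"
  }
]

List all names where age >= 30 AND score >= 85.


Checking both conditions:
  Yara (age=23, score=89) -> no
  Alice (age=60, score=61) -> no
  Sam (age=27, score=81) -> no
  Carol (age=37, score=86) -> YES
  Dave (age=54, score=86) -> YES
  Zane (age=21, score=53) -> no
  Wendy (age=40, score=92) -> YES
  Uma (age=64, score=77) -> no
  Diana (age=64, score=62) -> no
  Bea (age=43, score=98) -> YES


ANSWER: Carol, Dave, Wendy, Bea


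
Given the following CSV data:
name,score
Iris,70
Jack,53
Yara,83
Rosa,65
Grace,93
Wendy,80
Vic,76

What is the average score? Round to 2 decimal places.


Scores: 70, 53, 83, 65, 93, 80, 76
Sum = 520
Count = 7
Average = 520 / 7 = 74.29

ANSWER: 74.29


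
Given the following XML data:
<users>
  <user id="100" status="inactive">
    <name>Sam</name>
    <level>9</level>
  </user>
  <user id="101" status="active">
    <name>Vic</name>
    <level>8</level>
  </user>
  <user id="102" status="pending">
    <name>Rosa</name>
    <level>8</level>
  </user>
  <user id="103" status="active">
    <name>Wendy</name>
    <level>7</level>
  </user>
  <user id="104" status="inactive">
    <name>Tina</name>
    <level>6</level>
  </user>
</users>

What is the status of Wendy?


Finding user with name = Wendy
user id="103" status="active"

ANSWER: active


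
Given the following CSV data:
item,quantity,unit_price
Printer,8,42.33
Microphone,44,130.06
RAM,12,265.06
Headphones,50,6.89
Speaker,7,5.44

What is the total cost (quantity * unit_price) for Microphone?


Row: Microphone
quantity = 44
unit_price = 130.06
total = 44 * 130.06 = 5722.64

ANSWER: 5722.64


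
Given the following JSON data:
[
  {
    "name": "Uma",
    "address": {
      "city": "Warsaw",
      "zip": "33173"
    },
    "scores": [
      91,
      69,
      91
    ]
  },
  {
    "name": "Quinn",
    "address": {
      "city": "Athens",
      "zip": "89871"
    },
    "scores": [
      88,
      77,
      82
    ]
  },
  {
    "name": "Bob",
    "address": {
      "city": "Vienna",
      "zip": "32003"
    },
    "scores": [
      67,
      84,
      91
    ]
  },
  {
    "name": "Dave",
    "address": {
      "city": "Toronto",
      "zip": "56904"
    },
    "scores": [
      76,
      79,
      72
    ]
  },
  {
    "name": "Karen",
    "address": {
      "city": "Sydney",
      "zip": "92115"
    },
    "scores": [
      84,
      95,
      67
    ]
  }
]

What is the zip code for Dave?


Path: records[3].address.zip
Value: 56904

ANSWER: 56904


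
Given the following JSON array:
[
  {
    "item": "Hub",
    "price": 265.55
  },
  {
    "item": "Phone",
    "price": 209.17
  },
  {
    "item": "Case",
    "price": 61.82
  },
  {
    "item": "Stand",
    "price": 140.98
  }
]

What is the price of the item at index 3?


Array index 3 -> Stand
price = 140.98

ANSWER: 140.98


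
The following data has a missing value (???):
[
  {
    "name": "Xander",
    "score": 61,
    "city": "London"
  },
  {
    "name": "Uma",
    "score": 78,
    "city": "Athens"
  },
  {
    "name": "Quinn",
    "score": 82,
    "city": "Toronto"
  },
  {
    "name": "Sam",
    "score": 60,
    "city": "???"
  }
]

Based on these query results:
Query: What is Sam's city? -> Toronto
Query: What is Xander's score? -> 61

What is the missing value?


The missing value is Sam's city
From query: Sam's city = Toronto

ANSWER: Toronto


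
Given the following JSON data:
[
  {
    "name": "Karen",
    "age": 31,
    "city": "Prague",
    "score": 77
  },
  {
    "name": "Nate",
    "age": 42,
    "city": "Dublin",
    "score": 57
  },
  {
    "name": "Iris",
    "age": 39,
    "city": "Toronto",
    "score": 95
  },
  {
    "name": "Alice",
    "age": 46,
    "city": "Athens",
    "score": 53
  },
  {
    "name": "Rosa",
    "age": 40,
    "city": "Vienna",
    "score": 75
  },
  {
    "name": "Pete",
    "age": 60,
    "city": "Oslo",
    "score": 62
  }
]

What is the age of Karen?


Looking up record where name = Karen
Record index: 0
Field 'age' = 31

ANSWER: 31


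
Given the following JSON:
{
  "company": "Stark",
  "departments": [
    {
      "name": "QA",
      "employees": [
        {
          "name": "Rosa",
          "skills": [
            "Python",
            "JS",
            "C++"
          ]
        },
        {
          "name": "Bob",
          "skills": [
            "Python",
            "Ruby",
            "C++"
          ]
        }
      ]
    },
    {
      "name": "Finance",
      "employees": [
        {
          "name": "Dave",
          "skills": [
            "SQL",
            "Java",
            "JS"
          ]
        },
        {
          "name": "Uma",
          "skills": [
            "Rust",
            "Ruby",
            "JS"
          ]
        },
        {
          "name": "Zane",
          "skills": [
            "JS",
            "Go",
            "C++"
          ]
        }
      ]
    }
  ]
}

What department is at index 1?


Path: departments[1].name
Value: Finance

ANSWER: Finance


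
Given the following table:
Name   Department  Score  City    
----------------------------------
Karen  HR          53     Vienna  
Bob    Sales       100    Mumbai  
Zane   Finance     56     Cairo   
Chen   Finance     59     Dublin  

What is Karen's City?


Row 1: Karen
City = Vienna

ANSWER: Vienna


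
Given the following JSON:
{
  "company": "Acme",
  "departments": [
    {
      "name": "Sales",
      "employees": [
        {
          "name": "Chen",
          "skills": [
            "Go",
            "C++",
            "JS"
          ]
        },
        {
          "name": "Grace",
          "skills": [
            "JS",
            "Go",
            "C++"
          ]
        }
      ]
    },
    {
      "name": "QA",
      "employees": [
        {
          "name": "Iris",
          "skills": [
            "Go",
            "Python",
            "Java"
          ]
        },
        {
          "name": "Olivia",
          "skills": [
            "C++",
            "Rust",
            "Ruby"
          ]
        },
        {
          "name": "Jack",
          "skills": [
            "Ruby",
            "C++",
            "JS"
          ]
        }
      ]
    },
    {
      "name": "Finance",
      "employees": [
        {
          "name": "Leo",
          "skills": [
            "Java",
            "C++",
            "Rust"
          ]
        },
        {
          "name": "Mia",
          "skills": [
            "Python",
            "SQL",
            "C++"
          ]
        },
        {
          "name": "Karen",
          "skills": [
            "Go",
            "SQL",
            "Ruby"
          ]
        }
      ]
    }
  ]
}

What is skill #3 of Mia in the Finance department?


Path: departments[2].employees[1].skills[2]
Value: C++

ANSWER: C++


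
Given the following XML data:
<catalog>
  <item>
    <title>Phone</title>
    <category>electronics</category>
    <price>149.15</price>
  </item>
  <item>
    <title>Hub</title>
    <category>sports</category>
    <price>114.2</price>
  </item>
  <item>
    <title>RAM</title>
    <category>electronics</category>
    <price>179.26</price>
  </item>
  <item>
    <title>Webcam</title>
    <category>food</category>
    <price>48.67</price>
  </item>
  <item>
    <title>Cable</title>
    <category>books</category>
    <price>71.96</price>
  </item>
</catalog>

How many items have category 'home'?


Scanning <item> elements for <category>home</category>:
Count: 0

ANSWER: 0


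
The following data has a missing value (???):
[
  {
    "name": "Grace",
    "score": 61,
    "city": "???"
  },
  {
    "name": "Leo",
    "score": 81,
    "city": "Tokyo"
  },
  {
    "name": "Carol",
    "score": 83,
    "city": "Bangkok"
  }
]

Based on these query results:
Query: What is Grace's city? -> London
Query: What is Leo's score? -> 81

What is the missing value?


The missing value is Grace's city
From query: Grace's city = London

ANSWER: London


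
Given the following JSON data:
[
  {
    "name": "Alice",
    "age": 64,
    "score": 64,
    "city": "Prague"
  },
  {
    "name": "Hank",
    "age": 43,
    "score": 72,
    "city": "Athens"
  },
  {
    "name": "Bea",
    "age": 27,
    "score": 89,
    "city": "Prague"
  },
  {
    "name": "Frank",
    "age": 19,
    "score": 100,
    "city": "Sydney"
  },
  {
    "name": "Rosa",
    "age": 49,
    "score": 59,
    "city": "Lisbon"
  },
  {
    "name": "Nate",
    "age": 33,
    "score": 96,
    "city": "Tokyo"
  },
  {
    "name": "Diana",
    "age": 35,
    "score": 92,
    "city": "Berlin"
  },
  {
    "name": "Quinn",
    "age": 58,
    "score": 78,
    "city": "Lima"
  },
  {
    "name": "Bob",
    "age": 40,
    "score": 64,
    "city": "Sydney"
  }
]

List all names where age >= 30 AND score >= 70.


Checking both conditions:
  Alice (age=64, score=64) -> no
  Hank (age=43, score=72) -> YES
  Bea (age=27, score=89) -> no
  Frank (age=19, score=100) -> no
  Rosa (age=49, score=59) -> no
  Nate (age=33, score=96) -> YES
  Diana (age=35, score=92) -> YES
  Quinn (age=58, score=78) -> YES
  Bob (age=40, score=64) -> no


ANSWER: Hank, Nate, Diana, Quinn


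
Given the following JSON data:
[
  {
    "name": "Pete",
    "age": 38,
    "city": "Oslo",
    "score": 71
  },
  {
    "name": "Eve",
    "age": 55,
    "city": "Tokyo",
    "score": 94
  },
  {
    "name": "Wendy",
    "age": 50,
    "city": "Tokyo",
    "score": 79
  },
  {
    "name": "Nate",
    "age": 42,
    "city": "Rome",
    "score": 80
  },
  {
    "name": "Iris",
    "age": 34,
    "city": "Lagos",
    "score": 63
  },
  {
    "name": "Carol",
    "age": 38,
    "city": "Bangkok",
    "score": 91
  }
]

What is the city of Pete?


Looking up record where name = Pete
Record index: 0
Field 'city' = Oslo

ANSWER: Oslo


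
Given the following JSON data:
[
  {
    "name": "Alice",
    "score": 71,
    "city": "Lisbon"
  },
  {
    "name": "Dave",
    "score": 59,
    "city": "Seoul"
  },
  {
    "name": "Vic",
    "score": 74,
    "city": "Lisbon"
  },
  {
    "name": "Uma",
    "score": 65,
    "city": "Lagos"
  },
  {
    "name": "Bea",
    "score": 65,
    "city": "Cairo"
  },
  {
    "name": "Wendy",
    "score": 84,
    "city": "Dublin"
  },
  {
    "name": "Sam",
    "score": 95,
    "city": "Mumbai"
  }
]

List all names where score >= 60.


Filtering records where score >= 60:
  Alice (score=71) -> YES
  Dave (score=59) -> no
  Vic (score=74) -> YES
  Uma (score=65) -> YES
  Bea (score=65) -> YES
  Wendy (score=84) -> YES
  Sam (score=95) -> YES


ANSWER: Alice, Vic, Uma, Bea, Wendy, Sam


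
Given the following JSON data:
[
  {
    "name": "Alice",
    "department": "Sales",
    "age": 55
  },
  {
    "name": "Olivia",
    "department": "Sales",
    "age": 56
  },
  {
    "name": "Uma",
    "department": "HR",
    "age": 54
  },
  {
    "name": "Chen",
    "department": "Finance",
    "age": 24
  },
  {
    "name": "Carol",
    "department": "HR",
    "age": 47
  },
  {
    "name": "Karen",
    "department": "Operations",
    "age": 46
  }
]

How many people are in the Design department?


Scanning records for department = Design
  No matches found
Count: 0

ANSWER: 0


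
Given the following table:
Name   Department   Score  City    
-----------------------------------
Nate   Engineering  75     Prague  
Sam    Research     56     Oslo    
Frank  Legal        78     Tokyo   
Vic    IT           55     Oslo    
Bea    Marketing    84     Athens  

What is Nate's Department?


Row 1: Nate
Department = Engineering

ANSWER: Engineering


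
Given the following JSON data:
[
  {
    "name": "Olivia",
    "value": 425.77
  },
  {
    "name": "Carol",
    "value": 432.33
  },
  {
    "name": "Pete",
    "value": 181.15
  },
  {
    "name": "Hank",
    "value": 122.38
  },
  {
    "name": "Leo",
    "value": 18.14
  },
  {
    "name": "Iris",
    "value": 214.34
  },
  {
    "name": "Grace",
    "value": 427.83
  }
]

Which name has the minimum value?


Comparing values:
  Olivia: 425.77
  Carol: 432.33
  Pete: 181.15
  Hank: 122.38
  Leo: 18.14
  Iris: 214.34
  Grace: 427.83
Minimum: Leo (18.14)

ANSWER: Leo


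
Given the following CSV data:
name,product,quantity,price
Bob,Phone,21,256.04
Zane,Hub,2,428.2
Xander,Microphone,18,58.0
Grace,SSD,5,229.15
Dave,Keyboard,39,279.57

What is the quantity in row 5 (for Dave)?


Row 5: Dave
Column 'quantity' = 39

ANSWER: 39


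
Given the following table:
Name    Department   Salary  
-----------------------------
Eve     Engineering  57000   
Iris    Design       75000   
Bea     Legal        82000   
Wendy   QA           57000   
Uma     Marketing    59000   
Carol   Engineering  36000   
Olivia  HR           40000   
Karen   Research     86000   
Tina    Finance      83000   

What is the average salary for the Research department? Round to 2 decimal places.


Research department members:
  Karen: 86000
Sum = 86000
Count = 1
Average = 86000 / 1 = 86000.00

ANSWER: 86000.00


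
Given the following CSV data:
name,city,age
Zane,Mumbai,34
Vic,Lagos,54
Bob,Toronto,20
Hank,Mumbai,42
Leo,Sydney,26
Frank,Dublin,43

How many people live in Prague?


Scanning city column for 'Prague':
Total matches: 0

ANSWER: 0


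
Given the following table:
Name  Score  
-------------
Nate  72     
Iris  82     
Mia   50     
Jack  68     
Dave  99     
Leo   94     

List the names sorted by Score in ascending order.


Sorting by Score (ascending):
  Mia: 50
  Jack: 68
  Nate: 72
  Iris: 82
  Leo: 94
  Dave: 99


ANSWER: Mia, Jack, Nate, Iris, Leo, Dave


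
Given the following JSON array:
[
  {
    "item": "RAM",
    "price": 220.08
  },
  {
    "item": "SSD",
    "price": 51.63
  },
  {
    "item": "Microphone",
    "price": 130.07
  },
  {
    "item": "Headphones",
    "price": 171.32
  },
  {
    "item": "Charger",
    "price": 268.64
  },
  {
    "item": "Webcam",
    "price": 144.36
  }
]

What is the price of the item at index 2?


Array index 2 -> Microphone
price = 130.07

ANSWER: 130.07


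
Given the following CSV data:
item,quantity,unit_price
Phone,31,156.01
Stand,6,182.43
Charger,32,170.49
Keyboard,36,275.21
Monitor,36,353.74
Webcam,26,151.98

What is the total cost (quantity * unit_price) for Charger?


Row: Charger
quantity = 32
unit_price = 170.49
total = 32 * 170.49 = 5455.68

ANSWER: 5455.68


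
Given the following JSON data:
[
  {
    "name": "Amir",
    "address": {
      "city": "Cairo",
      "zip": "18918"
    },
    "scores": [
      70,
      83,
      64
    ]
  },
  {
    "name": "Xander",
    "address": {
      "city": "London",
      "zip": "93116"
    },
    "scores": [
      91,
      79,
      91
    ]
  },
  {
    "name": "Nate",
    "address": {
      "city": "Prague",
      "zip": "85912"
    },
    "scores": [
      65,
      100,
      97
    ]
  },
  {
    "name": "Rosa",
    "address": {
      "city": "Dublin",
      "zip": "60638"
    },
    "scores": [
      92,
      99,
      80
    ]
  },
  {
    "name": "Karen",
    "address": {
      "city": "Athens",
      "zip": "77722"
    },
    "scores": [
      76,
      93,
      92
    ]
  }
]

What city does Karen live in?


Path: records[4].address.city
Value: Athens

ANSWER: Athens


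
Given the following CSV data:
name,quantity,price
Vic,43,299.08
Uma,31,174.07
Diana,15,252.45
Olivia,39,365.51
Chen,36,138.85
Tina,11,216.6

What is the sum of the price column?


Values in 'price' column:
  Row 1: 299.08
  Row 2: 174.07
  Row 3: 252.45
  Row 4: 365.51
  Row 5: 138.85
  Row 6: 216.6
Sum = 299.08 + 174.07 + 252.45 + 365.51 + 138.85 + 216.6 = 1446.56

ANSWER: 1446.56


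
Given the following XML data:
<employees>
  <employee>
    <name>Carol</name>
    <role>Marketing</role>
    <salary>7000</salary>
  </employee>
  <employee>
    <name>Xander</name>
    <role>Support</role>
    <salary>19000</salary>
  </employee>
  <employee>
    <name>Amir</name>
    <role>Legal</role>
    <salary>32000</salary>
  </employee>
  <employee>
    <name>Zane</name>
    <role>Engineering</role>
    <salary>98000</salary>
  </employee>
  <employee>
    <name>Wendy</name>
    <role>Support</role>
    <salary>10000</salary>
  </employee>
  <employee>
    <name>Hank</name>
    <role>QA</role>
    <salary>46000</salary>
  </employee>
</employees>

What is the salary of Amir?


Searching for <employee> with <name>Amir</name>
Found at position 3
<salary>32000</salary>

ANSWER: 32000


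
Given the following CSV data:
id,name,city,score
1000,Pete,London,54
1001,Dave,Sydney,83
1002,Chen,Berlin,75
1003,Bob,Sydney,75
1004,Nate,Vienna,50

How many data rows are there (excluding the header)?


Counting rows (excluding header):
Header: id,name,city,score
Data rows: 5

ANSWER: 5


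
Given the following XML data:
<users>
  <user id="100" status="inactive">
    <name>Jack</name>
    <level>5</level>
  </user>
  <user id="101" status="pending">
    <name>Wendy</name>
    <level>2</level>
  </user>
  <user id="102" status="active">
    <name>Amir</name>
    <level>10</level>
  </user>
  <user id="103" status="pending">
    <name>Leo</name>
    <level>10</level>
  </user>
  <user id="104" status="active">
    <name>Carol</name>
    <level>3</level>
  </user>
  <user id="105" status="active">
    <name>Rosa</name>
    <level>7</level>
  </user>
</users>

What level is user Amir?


Finding user: Amir
<level>10</level>

ANSWER: 10


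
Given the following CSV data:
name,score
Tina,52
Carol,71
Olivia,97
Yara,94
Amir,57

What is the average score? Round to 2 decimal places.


Scores: 52, 71, 97, 94, 57
Sum = 371
Count = 5
Average = 371 / 5 = 74.20

ANSWER: 74.20


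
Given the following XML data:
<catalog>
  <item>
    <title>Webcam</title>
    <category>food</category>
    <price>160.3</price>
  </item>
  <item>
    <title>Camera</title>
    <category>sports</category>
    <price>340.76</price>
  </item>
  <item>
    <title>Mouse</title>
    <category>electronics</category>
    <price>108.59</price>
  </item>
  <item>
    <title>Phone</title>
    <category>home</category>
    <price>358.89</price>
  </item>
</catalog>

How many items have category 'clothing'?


Scanning <item> elements for <category>clothing</category>:
Count: 0

ANSWER: 0


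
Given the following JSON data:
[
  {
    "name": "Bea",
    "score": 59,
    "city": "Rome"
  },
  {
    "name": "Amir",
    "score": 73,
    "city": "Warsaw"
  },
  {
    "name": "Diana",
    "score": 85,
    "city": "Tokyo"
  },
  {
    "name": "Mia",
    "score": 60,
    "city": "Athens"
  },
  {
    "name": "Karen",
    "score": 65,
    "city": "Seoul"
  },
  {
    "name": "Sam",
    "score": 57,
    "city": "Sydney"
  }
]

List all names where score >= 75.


Filtering records where score >= 75:
  Bea (score=59) -> no
  Amir (score=73) -> no
  Diana (score=85) -> YES
  Mia (score=60) -> no
  Karen (score=65) -> no
  Sam (score=57) -> no


ANSWER: Diana


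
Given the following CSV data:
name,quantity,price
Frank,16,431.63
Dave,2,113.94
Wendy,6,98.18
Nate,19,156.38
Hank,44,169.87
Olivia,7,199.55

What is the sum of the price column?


Values in 'price' column:
  Row 1: 431.63
  Row 2: 113.94
  Row 3: 98.18
  Row 4: 156.38
  Row 5: 169.87
  Row 6: 199.55
Sum = 431.63 + 113.94 + 98.18 + 156.38 + 169.87 + 199.55 = 1169.55

ANSWER: 1169.55


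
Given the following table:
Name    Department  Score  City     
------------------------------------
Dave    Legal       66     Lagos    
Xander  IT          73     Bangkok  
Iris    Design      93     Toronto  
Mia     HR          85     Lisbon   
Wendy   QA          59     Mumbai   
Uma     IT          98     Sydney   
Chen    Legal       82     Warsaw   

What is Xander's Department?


Row 2: Xander
Department = IT

ANSWER: IT


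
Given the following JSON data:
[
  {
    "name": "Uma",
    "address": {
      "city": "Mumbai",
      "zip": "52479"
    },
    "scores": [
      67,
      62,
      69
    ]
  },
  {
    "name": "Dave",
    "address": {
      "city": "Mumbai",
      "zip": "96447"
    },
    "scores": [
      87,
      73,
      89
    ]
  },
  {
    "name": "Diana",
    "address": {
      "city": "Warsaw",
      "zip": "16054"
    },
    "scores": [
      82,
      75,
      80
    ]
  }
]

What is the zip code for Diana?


Path: records[2].address.zip
Value: 16054

ANSWER: 16054


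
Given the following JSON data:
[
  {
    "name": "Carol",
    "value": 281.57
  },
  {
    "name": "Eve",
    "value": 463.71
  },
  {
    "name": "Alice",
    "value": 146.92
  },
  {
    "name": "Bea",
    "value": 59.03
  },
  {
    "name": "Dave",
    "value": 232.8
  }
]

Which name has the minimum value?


Comparing values:
  Carol: 281.57
  Eve: 463.71
  Alice: 146.92
  Bea: 59.03
  Dave: 232.8
Minimum: Bea (59.03)

ANSWER: Bea


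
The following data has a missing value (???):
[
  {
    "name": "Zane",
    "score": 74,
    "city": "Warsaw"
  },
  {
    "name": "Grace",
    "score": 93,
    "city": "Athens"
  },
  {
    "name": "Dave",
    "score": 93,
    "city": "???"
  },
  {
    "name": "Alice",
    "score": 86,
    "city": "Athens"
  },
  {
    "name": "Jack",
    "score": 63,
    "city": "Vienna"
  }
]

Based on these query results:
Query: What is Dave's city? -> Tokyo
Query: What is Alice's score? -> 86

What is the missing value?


The missing value is Dave's city
From query: Dave's city = Tokyo

ANSWER: Tokyo


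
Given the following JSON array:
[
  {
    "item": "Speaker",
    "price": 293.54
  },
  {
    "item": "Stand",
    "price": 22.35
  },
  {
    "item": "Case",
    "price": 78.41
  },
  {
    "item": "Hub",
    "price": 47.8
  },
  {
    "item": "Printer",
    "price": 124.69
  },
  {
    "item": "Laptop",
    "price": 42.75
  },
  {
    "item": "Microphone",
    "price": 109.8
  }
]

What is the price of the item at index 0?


Array index 0 -> Speaker
price = 293.54

ANSWER: 293.54


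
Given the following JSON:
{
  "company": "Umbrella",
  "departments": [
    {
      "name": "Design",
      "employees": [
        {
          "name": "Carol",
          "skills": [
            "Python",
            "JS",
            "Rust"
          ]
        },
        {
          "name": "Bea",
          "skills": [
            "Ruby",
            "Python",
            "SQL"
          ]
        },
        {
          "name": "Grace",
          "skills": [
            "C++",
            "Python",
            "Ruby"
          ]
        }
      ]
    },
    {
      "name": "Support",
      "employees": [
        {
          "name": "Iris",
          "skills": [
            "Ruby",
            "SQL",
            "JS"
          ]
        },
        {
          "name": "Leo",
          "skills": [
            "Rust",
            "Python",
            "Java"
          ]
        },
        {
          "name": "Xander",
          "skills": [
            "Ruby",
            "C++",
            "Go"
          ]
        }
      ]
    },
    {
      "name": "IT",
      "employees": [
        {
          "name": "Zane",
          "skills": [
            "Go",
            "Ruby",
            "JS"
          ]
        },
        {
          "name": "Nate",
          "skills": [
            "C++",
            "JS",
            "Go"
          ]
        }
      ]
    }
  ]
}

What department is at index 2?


Path: departments[2].name
Value: IT

ANSWER: IT


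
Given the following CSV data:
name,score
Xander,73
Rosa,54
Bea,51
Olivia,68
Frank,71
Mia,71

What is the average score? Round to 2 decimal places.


Scores: 73, 54, 51, 68, 71, 71
Sum = 388
Count = 6
Average = 388 / 6 = 64.67

ANSWER: 64.67
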